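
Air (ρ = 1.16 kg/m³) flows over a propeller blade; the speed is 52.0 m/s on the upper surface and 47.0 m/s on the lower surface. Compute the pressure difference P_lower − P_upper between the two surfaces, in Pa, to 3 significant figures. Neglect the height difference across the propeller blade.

The pressure is lower where the speed is higher: ΔP = ½ρ(v_up² − v_low²).
ΔP = ½·1.16·(52.0² − 47.0²) = 287 Pa.

ΔP ≈ 287 Pa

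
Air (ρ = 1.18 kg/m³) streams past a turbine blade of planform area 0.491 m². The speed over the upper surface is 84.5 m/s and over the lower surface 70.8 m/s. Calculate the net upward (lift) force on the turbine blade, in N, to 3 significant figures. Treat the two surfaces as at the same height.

F = 616 N

With equal heights on the two surfaces, Bernoulli gives P_lower − P_upper = ½ρ(v_upper² − v_lower²).
ΔP = ½·1.18·(84.5² − 70.8²) = 1260 Pa.
Lift = ΔP · A = 1260 × 0.491 = 616 N.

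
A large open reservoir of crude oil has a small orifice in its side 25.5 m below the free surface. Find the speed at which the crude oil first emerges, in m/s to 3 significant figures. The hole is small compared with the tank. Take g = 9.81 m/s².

With the surface at rest and both surface and jet at atmospheric pressure, Bernoulli gives ρg h = ½ρv², so v = √(2gh) = √(2·9.81·25.5) = 22.4 m/s.

22.4 m/s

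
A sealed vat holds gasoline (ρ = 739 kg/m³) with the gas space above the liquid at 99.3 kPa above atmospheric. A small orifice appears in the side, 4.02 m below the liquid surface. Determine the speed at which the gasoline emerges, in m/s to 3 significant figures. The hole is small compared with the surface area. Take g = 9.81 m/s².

Take point 1 at the surface (v₁ ≈ 0) and point 2 at the hole (at atmospheric pressure). Bernoulli: P₁ + ρg h = P_atm + ½ρv₂².
With P₁ − P_atm = 99300 Pa, v₂ = √(2gh + 2ΔP/ρ) = √(2·9.81·4.02 + 2·99300/739) = 18.6 m/s.

v ≈ 18.6 m/s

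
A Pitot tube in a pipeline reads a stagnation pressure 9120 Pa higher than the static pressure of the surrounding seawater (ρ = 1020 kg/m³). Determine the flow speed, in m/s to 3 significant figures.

4.23 m/s

Bernoulli between the free stream and the stagnation point: ½ρv² = P_stag − P_static.
v = √(2ΔP/ρ) = √(2·9120/1020) = 4.23 m/s.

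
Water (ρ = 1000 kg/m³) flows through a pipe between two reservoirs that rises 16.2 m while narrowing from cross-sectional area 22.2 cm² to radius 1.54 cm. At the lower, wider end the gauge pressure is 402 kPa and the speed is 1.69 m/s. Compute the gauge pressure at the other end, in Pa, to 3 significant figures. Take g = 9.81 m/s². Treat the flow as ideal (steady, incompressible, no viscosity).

P₂ = 232000 Pa

By continuity, v₂ = v₁·A₁/A₂ = 1.69·(22.2/7.45) = 5.04 m/s.
Bernoulli: P₁ + ½ρv₁² + ρg h₁ = P₂ + ½ρv₂² + ρg h₂, so P₂ = P₁ + ½ρ(v₁² − v₂²) − ρg(h₂ − h₁).
P₂ = 402000 + ½·1000·(1.69² − 5.04²) − 1000·9.81·(+16.2) = 402000 + (-11300) − (159000) = 232000 Pa.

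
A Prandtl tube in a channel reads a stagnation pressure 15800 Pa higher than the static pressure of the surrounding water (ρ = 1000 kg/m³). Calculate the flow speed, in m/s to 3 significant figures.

v ≈ 5.62 m/s

At the stagnation point the flow is brought to rest, so Bernoulli gives P_stag − P_static = ½ρv².
v = √(2ΔP/ρ) = √(2·15800/1000) = 5.62 m/s.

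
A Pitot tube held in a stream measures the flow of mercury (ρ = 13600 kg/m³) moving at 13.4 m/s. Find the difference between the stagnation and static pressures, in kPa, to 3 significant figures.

At the stagnation point the flow is brought to rest, so Bernoulli gives P_stag − P_static = ½ρv².
ΔP = ½·13600·13.4² = 1220000 Pa.

1220 kPa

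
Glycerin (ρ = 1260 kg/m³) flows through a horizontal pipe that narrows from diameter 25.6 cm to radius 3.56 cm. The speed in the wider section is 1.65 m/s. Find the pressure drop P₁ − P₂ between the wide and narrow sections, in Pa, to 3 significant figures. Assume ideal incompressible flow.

ΔP ≈ 285000 Pa

The volume flow rate is constant, so v₂ = (A₁/A₂)v₁ = (515/39.8)·1.65 = 21.3 m/s.
With no height change, Bernoulli's equation is P₁ + ½ρv₁² = P₂ + ½ρv₂².
P₁ − P₂ = ½·1260·(21.3² − 1.65²) = ½·1260·452 = 285000 Pa.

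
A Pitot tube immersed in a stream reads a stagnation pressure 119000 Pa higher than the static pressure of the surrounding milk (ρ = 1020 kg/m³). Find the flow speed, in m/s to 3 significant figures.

At the stagnation point the flow is brought to rest, so Bernoulli gives P_stag − P_static = ½ρv².
v = √(2ΔP/ρ) = √(2·119000/1020) = 15.3 m/s.

v ≈ 15.3 m/s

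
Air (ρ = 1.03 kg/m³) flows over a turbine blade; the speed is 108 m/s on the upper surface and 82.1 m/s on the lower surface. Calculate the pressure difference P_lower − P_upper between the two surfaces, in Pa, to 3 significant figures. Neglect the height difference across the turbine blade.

With negligible Δh, P + ½ρv² is constant, so P_low − P_up = ½ρ(v_up² − v_low²).
ΔP = ½·1.03·(108² − 82.1²) = 2540 Pa.

ΔP = 2540 Pa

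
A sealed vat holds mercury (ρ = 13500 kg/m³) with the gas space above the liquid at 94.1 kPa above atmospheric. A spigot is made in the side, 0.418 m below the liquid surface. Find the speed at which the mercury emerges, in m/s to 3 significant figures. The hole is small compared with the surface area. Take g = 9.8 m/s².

Take point 1 at the surface (v₁ ≈ 0) and point 2 at the hole (at atmospheric pressure). Bernoulli: P₁ + ρg h = P_atm + ½ρv₂².
With P₁ − P_atm = 94100 Pa, v₂ = √(2gh + 2ΔP/ρ) = √(2·9.8·0.418 + 2·94100/13500) = 4.70 m/s.

v ≈ 4.70 m/s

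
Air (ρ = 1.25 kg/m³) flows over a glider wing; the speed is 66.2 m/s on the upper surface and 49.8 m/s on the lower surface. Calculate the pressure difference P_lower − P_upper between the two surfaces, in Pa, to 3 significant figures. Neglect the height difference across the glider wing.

With negligible Δh, P + ½ρv² is constant, so P_low − P_up = ½ρ(v_up² − v_low²).
ΔP = ½·1.25·(66.2² − 49.8²) = 1190 Pa.

1190 Pa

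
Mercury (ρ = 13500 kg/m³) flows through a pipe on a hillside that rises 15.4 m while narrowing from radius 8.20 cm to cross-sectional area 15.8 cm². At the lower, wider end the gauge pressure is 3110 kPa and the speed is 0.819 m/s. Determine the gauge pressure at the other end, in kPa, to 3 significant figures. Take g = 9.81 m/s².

The volume flow rate is constant, so v₂ = (A₁/A₂)v₁ = (211/15.8)·0.819 = 10.9 m/s.
Applying Bernoulli between the two ends and solving for P₂: P₂ = P₁ + ½ρ(v₁² − v₂²) − ρgΔh.
P₂ = 3110000 + ½·13500·(0.819² − 10.9²) − 13500·9.81·(+15.4) = 3110000 + (-805000) − (2040000) = 266000 Pa.

266 kPa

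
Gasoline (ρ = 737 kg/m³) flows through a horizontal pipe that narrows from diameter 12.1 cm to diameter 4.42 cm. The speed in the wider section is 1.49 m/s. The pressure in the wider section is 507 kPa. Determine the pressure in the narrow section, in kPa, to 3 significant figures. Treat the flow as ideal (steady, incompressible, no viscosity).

The volume flow rate is constant, so v₂ = (A₁/A₂)v₁ = (115/15.3)·1.49 = 11.2 m/s.
The pipe is horizontal, so Bernoulli reduces to P₁ + ½ρv₁² = P₂ + ½ρv₂².
P₂ = P₁ − ½ρ(v₂² − v₁²) = 507000 − ½·737·(11.2² − 1.49²) = 507000 − 45100 = 462000 Pa.

P₂ ≈ 462 kPa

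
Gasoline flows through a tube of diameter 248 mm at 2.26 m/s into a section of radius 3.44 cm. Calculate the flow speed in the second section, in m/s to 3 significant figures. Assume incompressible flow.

29.4 m/s

Mass conservation (A₁v₁ = A₂v₂) gives v₂ = 2.26 × 483/37.2 = 29.4 m/s.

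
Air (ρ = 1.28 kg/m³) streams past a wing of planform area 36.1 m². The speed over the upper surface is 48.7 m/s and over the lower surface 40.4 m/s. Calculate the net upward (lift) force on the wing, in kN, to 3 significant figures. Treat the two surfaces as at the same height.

From P + ½ρv² = const at equal height, P_low − P_up = ½ρ(v_up² − v_low²).
ΔP = ½·1.28·(48.7² − 40.4²) = 473 Pa.
Lift = ΔP · A = 473 × 36.1 = 17100 N.

F = 17.1 kN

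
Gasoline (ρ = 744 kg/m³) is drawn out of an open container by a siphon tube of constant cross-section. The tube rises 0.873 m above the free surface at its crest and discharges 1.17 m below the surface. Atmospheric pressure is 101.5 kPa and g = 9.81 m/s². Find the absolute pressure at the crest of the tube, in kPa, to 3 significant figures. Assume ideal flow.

P_top ≈ 86.6 kPa

From the surface to the outlet (both open to atmosphere, surface at rest): v = √(2g·h_out) = √(2·9.81·1.17) = 4.79 m/s.
With constant cross-section the crest speed equals v; applying Bernoulli from the surface up to the crest, P_top = P_atm − ½ρv² − ρg·h_top.
P_top = 101500 − ½·744·4.79² − 744·9.81·0.873 = 86600 Pa.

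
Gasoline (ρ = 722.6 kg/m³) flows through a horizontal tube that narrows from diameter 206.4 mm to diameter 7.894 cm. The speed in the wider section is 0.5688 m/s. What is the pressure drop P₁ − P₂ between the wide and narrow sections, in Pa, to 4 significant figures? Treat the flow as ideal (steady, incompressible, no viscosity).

ΔP ≈ 5346 Pa

Mass conservation (A₁v₁ = A₂v₂) gives v₂ = 0.5688 × 334.6/48.94 = 3.889 m/s.
Bernoulli (h₁ = h₂): P₁ − P₂ = ½ρ(v₂² − v₁²).
P₁ − P₂ = ½·722.6·(3.889² − 0.5688²) = ½·722.6·14.80 = 5346 Pa.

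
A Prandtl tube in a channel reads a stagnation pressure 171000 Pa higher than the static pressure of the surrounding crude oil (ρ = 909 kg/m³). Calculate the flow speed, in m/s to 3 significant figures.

Bernoulli between the free stream and the stagnation point: ½ρv² = P_stag − P_static.
v = √(2ΔP/ρ) = √(2·171000/909) = 19.4 m/s.

v ≈ 19.4 m/s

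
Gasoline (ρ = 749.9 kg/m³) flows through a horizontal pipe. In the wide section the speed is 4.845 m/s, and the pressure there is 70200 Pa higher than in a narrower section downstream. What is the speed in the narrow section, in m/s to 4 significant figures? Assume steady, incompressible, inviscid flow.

v₂ ≈ 14.52 m/s

With h₁ = h₂, rearranging Bernoulli gives v₂ = √(v₁² + 2ΔP/ρ).
v₂ = √(4.845² + 2·70200/749.9) = √(23.47 + 187.2) = 14.52 m/s.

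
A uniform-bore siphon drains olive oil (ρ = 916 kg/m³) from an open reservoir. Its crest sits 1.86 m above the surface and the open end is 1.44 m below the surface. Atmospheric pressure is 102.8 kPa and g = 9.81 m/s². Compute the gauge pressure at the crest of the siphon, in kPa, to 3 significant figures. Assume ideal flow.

From the surface to the outlet (both open to atmosphere, surface at rest): v = √(2g·h_out) = √(2·9.81·1.44) = 5.32 m/s.
The bore is uniform, so the speed at the crest is the same v. Bernoulli surface→crest: P_atm = P_top + ½ρv² + ρg·h_top.
P_top = 102800 − ½·916·5.32² − 916·9.81·1.86 = 73100 Pa. So P_gauge = P_top − P_atm = -29700 Pa.

P_gauge ≈ -29.7 kPa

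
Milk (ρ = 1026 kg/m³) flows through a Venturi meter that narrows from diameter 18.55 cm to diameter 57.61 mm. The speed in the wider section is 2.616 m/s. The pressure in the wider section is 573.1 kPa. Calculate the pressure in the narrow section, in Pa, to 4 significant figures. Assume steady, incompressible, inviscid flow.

P₂ ≈ 199200 Pa

Mass conservation (A₁v₁ = A₂v₂) gives v₂ = 2.616 × 270.3/26.07 = 27.12 m/s.
Along the horizontal streamline, P + ½ρv² is constant.
P₂ = P₁ − ½ρ(v₂² − v₁²) = 573100 − ½·1026·(27.12² − 2.616²) = 573100 − 373900 = 199200 Pa.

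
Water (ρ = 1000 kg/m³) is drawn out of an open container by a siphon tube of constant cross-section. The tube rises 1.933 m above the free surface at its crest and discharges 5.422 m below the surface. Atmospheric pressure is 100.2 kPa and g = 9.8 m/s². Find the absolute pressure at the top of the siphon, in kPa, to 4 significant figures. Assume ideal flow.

P_top = 28.12 kPa

From the surface to the outlet (both open to atmosphere, surface at rest): v = √(2g·h_out) = √(2·9.8·5.422) = 10.31 m/s.
With constant cross-section the crest speed equals v; applying Bernoulli from the surface up to the crest, P_top = P_atm − ½ρv² − ρg·h_top.
P_top = 100200 − ½·1000·10.31² − 1000·9.8·1.933 = 28120 Pa.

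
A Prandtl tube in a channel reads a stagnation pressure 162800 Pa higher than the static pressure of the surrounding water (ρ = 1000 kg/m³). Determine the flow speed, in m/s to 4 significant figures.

v ≈ 18.04 m/s

At the stagnation point the flow is brought to rest, so Bernoulli gives P_stag − P_static = ½ρv².
v = √(2ΔP/ρ) = √(2·162800/1000) = 18.04 m/s.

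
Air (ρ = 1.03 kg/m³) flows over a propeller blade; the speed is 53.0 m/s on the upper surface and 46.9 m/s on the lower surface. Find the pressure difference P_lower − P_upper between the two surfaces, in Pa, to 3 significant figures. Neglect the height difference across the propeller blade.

Bernoulli (same height): P_lower − P_upper = ½ρ(v_upper² − v_lower²).
ΔP = ½·1.03·(53.0² − 46.9²) = 314 Pa.

ΔP = 314 Pa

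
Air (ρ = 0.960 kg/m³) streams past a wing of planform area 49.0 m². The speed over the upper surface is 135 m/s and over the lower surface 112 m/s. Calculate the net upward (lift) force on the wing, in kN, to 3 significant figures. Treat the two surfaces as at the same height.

From P + ½ρv² = const at equal height, P_low − P_up = ½ρ(v_up² − v_low²).
ΔP = ½·0.960·(135² − 112²) = 2730 Pa.
Lift = ΔP · A = 2730 × 49.0 = 134000 N.

134 kN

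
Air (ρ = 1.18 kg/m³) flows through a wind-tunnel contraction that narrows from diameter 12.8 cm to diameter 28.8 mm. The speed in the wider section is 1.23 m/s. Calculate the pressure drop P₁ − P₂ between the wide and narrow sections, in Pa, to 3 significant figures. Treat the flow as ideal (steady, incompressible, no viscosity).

The volume flow rate is constant, so v₂ = (A₁/A₂)v₁ = (129/6.51)·1.23 = 24.3 m/s.
Along the horizontal streamline, P + ½ρv² is constant.
P₁ − P₂ = ½·1.18·(24.3² − 1.23²) = ½·1.18·589 = 347 Pa.

ΔP ≈ 347 Pa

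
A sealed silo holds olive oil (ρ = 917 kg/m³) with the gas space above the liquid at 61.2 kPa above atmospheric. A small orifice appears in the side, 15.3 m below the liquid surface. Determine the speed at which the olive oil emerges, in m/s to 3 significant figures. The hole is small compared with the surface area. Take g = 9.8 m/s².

v ≈ 20.8 m/s

Take point 1 at the surface (v₁ ≈ 0) and point 2 at the hole (at atmospheric pressure). Bernoulli: P₁ + ρg h = P_atm + ½ρv₂².
With P₁ − P_atm = 61200 Pa, v₂ = √(2gh + 2ΔP/ρ) = √(2·9.8·15.3 + 2·61200/917) = 20.8 m/s.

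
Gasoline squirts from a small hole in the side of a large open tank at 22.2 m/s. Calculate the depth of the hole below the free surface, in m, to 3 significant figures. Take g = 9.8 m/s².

For a small hole in a large open tank, ½v² = gh, giving h = v²/(2g).
h = 22.2²/(2·9.8) = 493/19.60 = 25.1 m.

h ≈ 25.1 m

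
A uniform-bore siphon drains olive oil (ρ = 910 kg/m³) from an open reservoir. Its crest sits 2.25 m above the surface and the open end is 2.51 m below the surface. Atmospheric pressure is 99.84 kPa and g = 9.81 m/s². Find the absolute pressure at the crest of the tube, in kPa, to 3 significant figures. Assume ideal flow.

Bernoulli surface→outlet gives ½v² = g·h_out, so v = √(2·9.81·2.51) = 7.02 m/s.
The bore is uniform, so the speed at the crest is the same v. Bernoulli surface→crest: P_atm = P_top + ½ρv² + ρg·h_top.
P_top = 99840 − ½·910·7.02² − 910·9.81·2.25 = 57300 Pa.

P_top ≈ 57.3 kPa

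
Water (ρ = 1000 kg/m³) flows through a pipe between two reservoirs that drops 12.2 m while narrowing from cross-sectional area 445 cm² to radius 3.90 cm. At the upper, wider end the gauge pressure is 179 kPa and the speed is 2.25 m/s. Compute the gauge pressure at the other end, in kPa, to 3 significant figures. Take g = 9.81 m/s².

By continuity, v₂ = v₁·A₁/A₂ = 2.25·(445/47.8) = 21.0 m/s.
Applying Bernoulli between the two ends and solving for P₂: P₂ = P₁ + ½ρ(v₁² − v₂²) − ρgΔh.
P₂ = 179000 + ½·1000·(2.25² − 21.0²) − 1000·9.81·(−12.2) = 179000 + (-217000) − (-120000) = 81700 Pa.

P₂ ≈ 81.7 kPa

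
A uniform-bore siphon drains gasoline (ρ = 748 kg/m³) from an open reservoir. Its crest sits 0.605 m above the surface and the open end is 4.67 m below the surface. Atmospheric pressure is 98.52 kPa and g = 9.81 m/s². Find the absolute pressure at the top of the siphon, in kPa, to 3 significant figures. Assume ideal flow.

P_top ≈ 59.8 kPa

From the surface to the outlet (both open to atmosphere, surface at rest): v = √(2g·h_out) = √(2·9.81·4.67) = 9.57 m/s.
With constant cross-section the crest speed equals v; applying Bernoulli from the surface up to the crest, P_top = P_atm − ½ρv² − ρg·h_top.
P_top = 98520 − ½·748·9.57² − 748·9.81·0.605 = 59800 Pa.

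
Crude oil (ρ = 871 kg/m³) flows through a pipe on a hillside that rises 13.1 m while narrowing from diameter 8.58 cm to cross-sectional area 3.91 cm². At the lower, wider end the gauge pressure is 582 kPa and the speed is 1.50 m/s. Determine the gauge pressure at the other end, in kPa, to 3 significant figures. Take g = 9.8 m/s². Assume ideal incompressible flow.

P₂ ≈ 257 kPa

By continuity, v₂ = v₁·A₁/A₂ = 1.50·(57.8/3.91) = 22.2 m/s.
Energy conservation along the streamline gives P₂ = P₁ − ½ρ(v₂² − v₁²) − ρg(h₂ − h₁).
P₂ = 582000 + ½·871·(1.50² − 22.2²) − 871·9.8·(+13.1) = 582000 + (-213000) − (112000) = 257000 Pa.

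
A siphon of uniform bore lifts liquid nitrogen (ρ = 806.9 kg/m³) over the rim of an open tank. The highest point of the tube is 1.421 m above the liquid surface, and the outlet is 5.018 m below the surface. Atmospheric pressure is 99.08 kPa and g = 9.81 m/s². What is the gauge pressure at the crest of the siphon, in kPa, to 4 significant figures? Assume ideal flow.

The outlet speed comes from Torricelli: v = √(2g·5.018) = 9.922 m/s.
Continuity keeps v the same throughout the tube; from surface to crest, P_atm + 0 = P_top + ½ρv² + ρg·h_top.
P_top = 99080 − ½·806.9·9.922² − 806.9·9.81·1.421 = 48110 Pa. So P_gauge = P_top − P_atm = -50970 Pa.

P_gauge ≈ -50.97 kPa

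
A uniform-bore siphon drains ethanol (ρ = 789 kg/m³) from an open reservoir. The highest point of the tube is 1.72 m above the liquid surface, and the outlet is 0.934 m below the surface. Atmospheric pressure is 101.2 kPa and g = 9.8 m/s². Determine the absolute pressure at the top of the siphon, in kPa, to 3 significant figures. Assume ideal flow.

From the surface to the outlet (both open to atmosphere, surface at rest): v = √(2g·h_out) = √(2·9.8·0.934) = 4.28 m/s.
Continuity keeps v the same throughout the tube; from surface to crest, P_atm + 0 = P_top + ½ρv² + ρg·h_top.
P_top = 101200 − ½·789·4.28² − 789·9.8·1.72 = 80700 Pa.

80.7 kPa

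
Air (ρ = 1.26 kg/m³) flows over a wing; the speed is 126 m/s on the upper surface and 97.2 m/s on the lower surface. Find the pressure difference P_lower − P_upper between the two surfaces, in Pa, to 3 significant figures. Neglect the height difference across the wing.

Bernoulli (same height): P_lower − P_upper = ½ρ(v_upper² − v_lower²).
ΔP = ½·1.26·(126² − 97.2²) = 4050 Pa.

ΔP ≈ 4050 Pa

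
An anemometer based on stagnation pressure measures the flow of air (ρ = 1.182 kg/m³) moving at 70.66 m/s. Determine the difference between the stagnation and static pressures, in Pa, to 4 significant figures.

The dynamic pressure equals the rise in static pressure at the stagnation point: ΔP = ½ρv².
ΔP = ½·1.182·70.66² = 2951 Pa.

2951 Pa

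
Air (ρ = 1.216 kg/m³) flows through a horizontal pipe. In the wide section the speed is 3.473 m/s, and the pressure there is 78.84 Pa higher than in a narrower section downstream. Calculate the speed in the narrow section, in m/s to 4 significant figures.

v₂ = 11.91 m/s

With h₁ = h₂, rearranging Bernoulli gives v₂ = √(v₁² + 2ΔP/ρ).
v₂ = √(3.473² + 2·78.84/1.216) = √(12.06 + 129.7) = 11.91 m/s.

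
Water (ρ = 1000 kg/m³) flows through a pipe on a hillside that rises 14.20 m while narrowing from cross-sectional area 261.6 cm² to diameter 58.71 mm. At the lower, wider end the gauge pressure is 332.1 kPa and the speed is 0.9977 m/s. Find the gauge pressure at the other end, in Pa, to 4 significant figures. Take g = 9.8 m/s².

P₂ ≈ 147000 Pa

Mass conservation (A₁v₁ = A₂v₂) gives v₂ = 0.9977 × 261.6/27.07 = 9.641 m/s.
Applying Bernoulli between the two ends and solving for P₂: P₂ = P₁ + ½ρ(v₁² − v₂²) − ρgΔh.
P₂ = 332100 + ½·1000·(0.9977² − 9.641²) − 1000·9.8·(+14.20) = 332100 + (-45980) − (139200) = 147000 Pa.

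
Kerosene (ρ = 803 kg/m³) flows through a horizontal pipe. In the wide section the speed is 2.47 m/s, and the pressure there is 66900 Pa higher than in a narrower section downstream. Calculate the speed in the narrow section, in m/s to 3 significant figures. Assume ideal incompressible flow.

v₂ ≈ 13.1 m/s

Horizontal Bernoulli: P₁ + ½ρv₁² = P₂ + ½ρv₂², so v₂² = v₁² + 2(P₁ − P₂)/ρ.
v₂ = √(2.47² + 2·66900/803) = √(6.10 + 167) = 13.1 m/s.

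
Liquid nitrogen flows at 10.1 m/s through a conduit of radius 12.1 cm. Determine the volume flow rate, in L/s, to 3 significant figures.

Q = A·v = 0.0460 m² × 10.1 m/s = 0.465 m³/s.
Converting: 0.465 m³/s × 1000 = 465 L/s.

Q ≈ 465 L/s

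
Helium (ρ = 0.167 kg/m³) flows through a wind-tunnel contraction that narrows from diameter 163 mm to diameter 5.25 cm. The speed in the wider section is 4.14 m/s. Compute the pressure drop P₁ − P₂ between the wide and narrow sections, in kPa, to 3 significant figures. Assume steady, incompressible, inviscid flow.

Mass conservation (A₁v₁ = A₂v₂) gives v₂ = 4.14 × 209/21.6 = 39.9 m/s.
The pipe is horizontal, so Bernoulli reduces to P₁ + ½ρv₁² = P₂ + ½ρv₂².
P₁ − P₂ = ½·0.167·(39.9² − 4.14²) = ½·0.167·1580 = 132 Pa.

ΔP = 0.132 kPa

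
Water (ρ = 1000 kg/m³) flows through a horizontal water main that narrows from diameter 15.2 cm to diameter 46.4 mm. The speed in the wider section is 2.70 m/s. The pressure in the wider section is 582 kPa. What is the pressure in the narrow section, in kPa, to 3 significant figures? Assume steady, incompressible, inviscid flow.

Continuity gives A₁v₁ = A₂v₂, so v₂ = (181 cm²)/(16.9 cm²) × 2.70 m/s = 29.0 m/s.
Bernoulli (h₁ = h₂): P₁ − P₂ = ½ρ(v₂² − v₁²).
P₂ = P₁ − ½ρ(v₂² − v₁²) = 582000 − ½·1000·(29.0² − 2.70²) = 582000 − 416000 = 166000 Pa.

P₂ ≈ 166 kPa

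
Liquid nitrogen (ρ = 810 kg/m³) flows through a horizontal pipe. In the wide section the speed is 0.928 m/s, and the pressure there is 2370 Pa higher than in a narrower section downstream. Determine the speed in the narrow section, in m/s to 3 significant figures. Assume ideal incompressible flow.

v₂ ≈ 2.59 m/s

Horizontal Bernoulli: P₁ + ½ρv₁² = P₂ + ½ρv₂², so v₂² = v₁² + 2(P₁ − P₂)/ρ.
v₂ = √(0.928² + 2·2370/810) = √(0.861 + 5.85) = 2.59 m/s.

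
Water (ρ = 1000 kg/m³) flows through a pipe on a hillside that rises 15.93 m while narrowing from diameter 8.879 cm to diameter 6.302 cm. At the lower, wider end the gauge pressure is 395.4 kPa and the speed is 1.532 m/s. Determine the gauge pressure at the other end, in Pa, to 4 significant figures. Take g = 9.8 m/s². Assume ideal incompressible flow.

235800 Pa

Continuity gives A₁v₁ = A₂v₂, so v₂ = (61.92 cm²)/(31.19 cm²) × 1.532 m/s = 3.041 m/s.
Energy conservation along the streamline gives P₂ = P₁ − ½ρ(v₂² − v₁²) − ρg(h₂ − h₁).
P₂ = 395400 + ½·1000·(1.532² − 3.041²) − 1000·9.8·(+15.93) = 395400 + (-3451) − (156100) = 235800 Pa.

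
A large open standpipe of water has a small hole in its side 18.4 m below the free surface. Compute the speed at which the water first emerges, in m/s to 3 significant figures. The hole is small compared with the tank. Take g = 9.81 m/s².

v ≈ 19.0 m/s

The surface is effectively still and both ends are open, so ½v² = gh and v = √(2·9.81·18.4) = 19.0 m/s.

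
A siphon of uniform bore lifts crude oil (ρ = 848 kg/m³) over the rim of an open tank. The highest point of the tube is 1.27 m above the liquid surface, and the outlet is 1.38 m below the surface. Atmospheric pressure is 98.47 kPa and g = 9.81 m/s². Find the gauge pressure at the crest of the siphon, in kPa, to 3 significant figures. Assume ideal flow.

P_gauge = -22.0 kPa

The outlet speed comes from Torricelli: v = √(2g·1.38) = 5.20 m/s.
Continuity keeps v the same throughout the tube; from surface to crest, P_atm + 0 = P_top + ½ρv² + ρg·h_top.
P_top = 98470 − ½·848·5.20² − 848·9.81·1.27 = 76400 Pa. So P_gauge = P_top − P_atm = -22000 Pa.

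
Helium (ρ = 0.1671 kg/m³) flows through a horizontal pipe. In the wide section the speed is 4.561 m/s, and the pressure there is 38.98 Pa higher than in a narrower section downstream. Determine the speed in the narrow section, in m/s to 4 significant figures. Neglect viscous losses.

With h₁ = h₂, rearranging Bernoulli gives v₂ = √(v₁² + 2ΔP/ρ).
v₂ = √(4.561² + 2·38.98/0.1671) = √(20.80 + 466.5) = 22.08 m/s.

v₂ ≈ 22.08 m/s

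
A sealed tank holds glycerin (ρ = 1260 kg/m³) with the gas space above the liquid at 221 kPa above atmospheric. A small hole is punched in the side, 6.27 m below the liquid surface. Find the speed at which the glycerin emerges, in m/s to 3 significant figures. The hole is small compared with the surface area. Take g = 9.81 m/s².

21.8 m/s

Take point 1 at the surface (v₁ ≈ 0) and point 2 at the hole (at atmospheric pressure). Bernoulli: P₁ + ρg h = P_atm + ½ρv₂².
With P₁ − P_atm = 221000 Pa, v₂ = √(2gh + 2ΔP/ρ) = √(2·9.81·6.27 + 2·221000/1260) = 21.8 m/s.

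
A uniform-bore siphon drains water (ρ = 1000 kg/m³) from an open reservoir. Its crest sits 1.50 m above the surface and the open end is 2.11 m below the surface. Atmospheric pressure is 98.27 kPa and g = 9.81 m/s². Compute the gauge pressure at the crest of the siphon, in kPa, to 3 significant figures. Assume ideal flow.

P_gauge ≈ -35.4 kPa

Bernoulli surface→outlet gives ½v² = g·h_out, so v = √(2·9.81·2.11) = 6.43 m/s.
Continuity keeps v the same throughout the tube; from surface to crest, P_atm + 0 = P_top + ½ρv² + ρg·h_top.
P_top = 98270 − ½·1000·6.43² − 1000·9.81·1.50 = 62900 Pa. So P_gauge = P_top − P_atm = -35400 Pa.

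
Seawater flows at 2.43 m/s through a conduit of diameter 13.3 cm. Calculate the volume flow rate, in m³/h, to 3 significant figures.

122 m³/h

Q = A·v = 0.0139 m² × 2.43 m/s = 0.0338 m³/s.
Converting: 0.0338 m³/s × 3600 = 122 m³/h.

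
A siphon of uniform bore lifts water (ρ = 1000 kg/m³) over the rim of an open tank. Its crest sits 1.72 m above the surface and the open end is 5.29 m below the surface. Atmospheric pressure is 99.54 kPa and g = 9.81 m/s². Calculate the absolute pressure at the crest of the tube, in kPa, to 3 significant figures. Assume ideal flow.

P_top ≈ 30.8 kPa

The outlet speed comes from Torricelli: v = √(2g·5.29) = 10.2 m/s.
Continuity keeps v the same throughout the tube; from surface to crest, P_atm + 0 = P_top + ½ρv² + ρg·h_top.
P_top = 99540 − ½·1000·10.2² − 1000·9.81·1.72 = 30800 Pa.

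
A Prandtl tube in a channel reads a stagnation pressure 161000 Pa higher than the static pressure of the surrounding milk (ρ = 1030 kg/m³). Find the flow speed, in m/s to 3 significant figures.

17.7 m/s

The dynamic pressure equals the rise in static pressure at the stagnation point: ΔP = ½ρv².
v = √(2ΔP/ρ) = √(2·161000/1030) = 17.7 m/s.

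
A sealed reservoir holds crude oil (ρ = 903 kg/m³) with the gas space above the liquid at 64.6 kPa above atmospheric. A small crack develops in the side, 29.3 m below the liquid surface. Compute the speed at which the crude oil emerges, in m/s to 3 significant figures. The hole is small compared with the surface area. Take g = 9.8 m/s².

v ≈ 26.8 m/s

Take point 1 at the surface (v₁ ≈ 0) and point 2 at the hole (at atmospheric pressure). Bernoulli: P₁ + ρg h = P_atm + ½ρv₂².
With P₁ − P_atm = 64600 Pa, v₂ = √(2gh + 2ΔP/ρ) = √(2·9.8·29.3 + 2·64600/903) = 26.8 m/s.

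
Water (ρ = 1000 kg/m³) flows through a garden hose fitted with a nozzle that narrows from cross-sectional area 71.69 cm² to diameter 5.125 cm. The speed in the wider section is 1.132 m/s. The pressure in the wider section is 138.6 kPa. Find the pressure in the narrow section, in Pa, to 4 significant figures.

P₂ = 131500 Pa

The volume flow rate is constant, so v₂ = (A₁/A₂)v₁ = (71.69/20.63)·1.132 = 3.934 m/s.
Bernoulli (h₁ = h₂): P₁ − P₂ = ½ρ(v₂² − v₁²).
P₂ = P₁ − ½ρ(v₂² − v₁²) = 138600 − ½·1000·(3.934² − 1.132²) = 138600 − 7097 = 131500 Pa.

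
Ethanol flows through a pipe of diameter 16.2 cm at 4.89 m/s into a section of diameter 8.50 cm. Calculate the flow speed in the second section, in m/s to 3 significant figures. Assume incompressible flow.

Continuity gives A₁v₁ = A₂v₂, so v₂ = (206 cm²)/(56.7 cm²) × 4.89 m/s = 17.8 m/s.

v₂ ≈ 17.8 m/s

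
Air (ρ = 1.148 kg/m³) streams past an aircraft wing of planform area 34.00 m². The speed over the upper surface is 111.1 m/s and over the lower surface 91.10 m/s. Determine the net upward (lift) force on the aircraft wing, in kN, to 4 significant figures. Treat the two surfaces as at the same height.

The faster flow above has the lower pressure; Bernoulli (same height) gives ΔP = ½ρ(v_up² − v_low²).
ΔP = ½·1.148·(111.1² − 91.10²) = 2321 Pa.
Lift = ΔP · A = 2321 × 34.00 = 78920 N.

F ≈ 78.92 kN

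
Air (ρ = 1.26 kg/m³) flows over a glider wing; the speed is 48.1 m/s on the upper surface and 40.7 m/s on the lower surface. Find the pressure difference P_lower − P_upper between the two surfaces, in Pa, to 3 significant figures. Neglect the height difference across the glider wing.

ΔP ≈ 414 Pa

Bernoulli (same height): P_lower − P_upper = ½ρ(v_upper² − v_lower²).
ΔP = ½·1.26·(48.1² − 40.7²) = 414 Pa.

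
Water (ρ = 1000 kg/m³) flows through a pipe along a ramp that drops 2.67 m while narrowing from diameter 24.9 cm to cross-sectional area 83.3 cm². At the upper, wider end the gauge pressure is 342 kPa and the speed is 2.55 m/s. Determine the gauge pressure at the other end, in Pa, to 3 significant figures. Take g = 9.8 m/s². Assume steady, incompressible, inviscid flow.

P₂ ≈ 260000 Pa

The volume flow rate is constant, so v₂ = (A₁/A₂)v₁ = (487/83.3)·2.55 = 14.9 m/s.
Energy conservation along the streamline gives P₂ = P₁ − ½ρ(v₂² − v₁²) − ρg(h₂ − h₁).
P₂ = 342000 + ½·1000·(2.55² − 14.9²) − 1000·9.8·(−2.67) = 342000 + (-108000) − (-26200) = 260000 Pa.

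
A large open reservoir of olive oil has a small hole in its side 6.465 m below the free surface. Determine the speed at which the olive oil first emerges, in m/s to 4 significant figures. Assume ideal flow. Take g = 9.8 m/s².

v ≈ 11.26 m/s

The surface is effectively still and both ends are open, so ½v² = gh and v = √(2·9.8·6.465) = 11.26 m/s.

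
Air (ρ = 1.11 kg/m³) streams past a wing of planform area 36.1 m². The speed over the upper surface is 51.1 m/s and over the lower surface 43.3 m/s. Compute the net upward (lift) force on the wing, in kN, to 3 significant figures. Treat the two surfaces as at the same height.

F = 14.8 kN

With equal heights on the two surfaces, Bernoulli gives P_lower − P_upper = ½ρ(v_upper² − v_lower²).
ΔP = ½·1.11·(51.1² − 43.3²) = 409 Pa.
Lift = ΔP · A = 409 × 36.1 = 14800 N.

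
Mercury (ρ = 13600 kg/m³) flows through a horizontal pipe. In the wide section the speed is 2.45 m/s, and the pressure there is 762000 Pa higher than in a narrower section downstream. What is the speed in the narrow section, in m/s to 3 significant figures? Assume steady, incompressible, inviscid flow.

Along the level pipe P + ½ρv² is conserved, hence v₂² = v₁² + 2(P₁ − P₂)/ρ.
v₂ = √(2.45² + 2·762000/13600) = √(6.00 + 112) = 10.9 m/s.

10.9 m/s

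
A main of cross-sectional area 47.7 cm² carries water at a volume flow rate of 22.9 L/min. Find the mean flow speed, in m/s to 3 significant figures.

0.0800 m/s

Q = 22.9 L/min = 0.000382 m³/s.
v = Q/A = 0.000382 / 0.00477 = 0.0800 m/s.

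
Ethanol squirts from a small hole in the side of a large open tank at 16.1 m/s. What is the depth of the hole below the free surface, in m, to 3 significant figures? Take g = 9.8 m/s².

h ≈ 13.2 m

Inverting v = √(2gh) gives h = v² / 2g.
h = 16.1²/(2·9.8) = 259/19.60 = 13.2 m.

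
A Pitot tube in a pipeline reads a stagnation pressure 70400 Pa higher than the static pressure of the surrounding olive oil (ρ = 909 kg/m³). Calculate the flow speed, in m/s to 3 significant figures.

v ≈ 12.4 m/s

The dynamic pressure equals the rise in static pressure at the stagnation point: ΔP = ½ρv².
v = √(2ΔP/ρ) = √(2·70400/909) = 12.4 m/s.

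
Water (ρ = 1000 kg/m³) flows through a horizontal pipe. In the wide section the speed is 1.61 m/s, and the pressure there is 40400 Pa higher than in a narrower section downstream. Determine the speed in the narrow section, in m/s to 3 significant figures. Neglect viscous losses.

Horizontal Bernoulli: P₁ + ½ρv₁² = P₂ + ½ρv₂², so v₂² = v₁² + 2(P₁ − P₂)/ρ.
v₂ = √(1.61² + 2·40400/1000) = √(2.59 + 80.8) = 9.13 m/s.

v₂ ≈ 9.13 m/s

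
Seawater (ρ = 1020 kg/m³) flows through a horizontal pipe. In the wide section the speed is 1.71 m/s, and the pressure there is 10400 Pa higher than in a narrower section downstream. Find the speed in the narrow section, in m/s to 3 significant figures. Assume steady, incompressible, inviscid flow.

v₂ ≈ 4.83 m/s

Along the level pipe P + ½ρv² is conserved, hence v₂² = v₁² + 2(P₁ − P₂)/ρ.
v₂ = √(1.71² + 2·10400/1020) = √(2.92 + 20.4) = 4.83 m/s.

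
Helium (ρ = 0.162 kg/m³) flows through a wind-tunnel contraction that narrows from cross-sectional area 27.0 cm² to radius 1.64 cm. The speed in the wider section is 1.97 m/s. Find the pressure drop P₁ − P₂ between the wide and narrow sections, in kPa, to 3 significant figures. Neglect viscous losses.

ΔP ≈ 0.00290 kPa

Continuity gives A₁v₁ = A₂v₂, so v₂ = (27.0 cm²)/(8.45 cm²) × 1.97 m/s = 6.29 m/s.
With no height change, Bernoulli's equation is P₁ + ½ρv₁² = P₂ + ½ρv₂².
P₁ − P₂ = ½·0.162·(6.29² − 1.97²) = ½·0.162·35.7 = 2.90 Pa.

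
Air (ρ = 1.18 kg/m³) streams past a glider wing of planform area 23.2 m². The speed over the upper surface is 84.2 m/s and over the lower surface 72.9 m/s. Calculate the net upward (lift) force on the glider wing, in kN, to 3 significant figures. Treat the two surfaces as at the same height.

From P + ½ρv² = const at equal height, P_low − P_up = ½ρ(v_up² − v_low²).
ΔP = ½·1.18·(84.2² − 72.9²) = 1050 Pa.
Lift = ΔP · A = 1050 × 23.2 = 24300 N.

F ≈ 24.3 kN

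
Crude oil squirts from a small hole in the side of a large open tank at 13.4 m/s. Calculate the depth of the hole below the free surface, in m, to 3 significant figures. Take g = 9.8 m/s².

h ≈ 9.16 m

For a small hole in a large open tank, ½v² = gh, giving h = v²/(2g).
h = 13.4²/(2·9.8) = 180/19.60 = 9.16 m.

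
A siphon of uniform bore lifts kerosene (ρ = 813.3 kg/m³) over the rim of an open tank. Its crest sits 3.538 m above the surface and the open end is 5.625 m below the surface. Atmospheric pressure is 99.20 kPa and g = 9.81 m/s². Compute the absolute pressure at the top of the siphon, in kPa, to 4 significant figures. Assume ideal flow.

The outlet speed comes from Torricelli: v = √(2g·5.625) = 10.51 m/s.
With constant cross-section the crest speed equals v; applying Bernoulli from the surface up to the crest, P_top = P_atm − ½ρv² − ρg·h_top.
P_top = 99200 − ½·813.3·10.51² − 813.3·9.81·3.538 = 26090 Pa.

P_top ≈ 26.09 kPa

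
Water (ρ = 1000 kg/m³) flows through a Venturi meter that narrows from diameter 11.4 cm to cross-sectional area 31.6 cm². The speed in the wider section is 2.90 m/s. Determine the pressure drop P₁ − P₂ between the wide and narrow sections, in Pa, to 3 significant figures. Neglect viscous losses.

ΔP ≈ 39700 Pa

The volume flow rate is constant, so v₂ = (A₁/A₂)v₁ = (102/31.6)·2.90 = 9.37 m/s.
The pipe is horizontal, so Bernoulli reduces to P₁ + ½ρv₁² = P₂ + ½ρv₂².
P₁ − P₂ = ½·1000·(9.37² − 2.90²) = ½·1000·79.3 = 39700 Pa.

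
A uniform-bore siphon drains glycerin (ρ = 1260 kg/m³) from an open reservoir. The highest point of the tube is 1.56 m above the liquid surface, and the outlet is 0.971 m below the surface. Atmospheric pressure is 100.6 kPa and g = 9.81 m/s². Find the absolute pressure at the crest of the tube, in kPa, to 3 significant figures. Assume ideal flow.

P_top ≈ 69.3 kPa

The outlet speed comes from Torricelli: v = √(2g·0.971) = 4.36 m/s.
With constant cross-section the crest speed equals v; applying Bernoulli from the surface up to the crest, P_top = P_atm − ½ρv² − ρg·h_top.
P_top = 100600 − ½·1260·4.36² − 1260·9.81·1.56 = 69300 Pa.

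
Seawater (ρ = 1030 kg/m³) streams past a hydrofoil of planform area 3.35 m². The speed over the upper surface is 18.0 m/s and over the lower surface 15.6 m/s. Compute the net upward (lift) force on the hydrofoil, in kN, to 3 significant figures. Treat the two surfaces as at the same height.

From P + ½ρv² = const at equal height, P_low − P_up = ½ρ(v_up² − v_low²).
ΔP = ½·1030·(18.0² − 15.6²) = 41500 Pa.
Lift = ΔP · A = 41500 × 3.35 = 139000 N.

F ≈ 139 kN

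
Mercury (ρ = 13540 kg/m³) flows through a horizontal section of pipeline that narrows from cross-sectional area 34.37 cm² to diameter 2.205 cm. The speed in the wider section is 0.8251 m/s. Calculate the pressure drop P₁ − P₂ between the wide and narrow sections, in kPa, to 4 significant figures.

Continuity gives A₁v₁ = A₂v₂, so v₂ = (34.37 cm²)/(3.819 cm²) × 0.8251 m/s = 7.426 m/s.
The pipe is horizontal, so Bernoulli reduces to P₁ + ½ρv₁² = P₂ + ½ρv₂².
P₁ − P₂ = ½·13540·(7.426² − 0.8251²) = ½·13540·54.47 = 368800 Pa.

ΔP ≈ 368.8 kPa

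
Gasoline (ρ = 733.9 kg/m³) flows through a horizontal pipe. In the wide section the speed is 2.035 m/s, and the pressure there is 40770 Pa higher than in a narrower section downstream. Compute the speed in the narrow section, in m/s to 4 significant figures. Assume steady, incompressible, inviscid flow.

With h₁ = h₂, rearranging Bernoulli gives v₂ = √(v₁² + 2ΔP/ρ).
v₂ = √(2.035² + 2·40770/733.9) = √(4.141 + 111.1) = 10.74 m/s.

10.74 m/s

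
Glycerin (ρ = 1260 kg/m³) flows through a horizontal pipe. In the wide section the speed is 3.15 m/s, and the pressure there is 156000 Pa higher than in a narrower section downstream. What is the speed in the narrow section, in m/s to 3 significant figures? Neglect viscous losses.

Along the level pipe P + ½ρv² is conserved, hence v₂² = v₁² + 2(P₁ − P₂)/ρ.
v₂ = √(3.15² + 2·156000/1260) = √(9.92 + 248) = 16.0 m/s.

v₂ ≈ 16.0 m/s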